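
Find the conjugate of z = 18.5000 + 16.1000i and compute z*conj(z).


z_bar = 18.5000 - 16.1000i
z*z_bar = 18.5^2 + 16.1^2 = 342.25 + 259.21 = 601.46

z_bar = 18.5000 - 16.1000i, z*z_bar = 601.46


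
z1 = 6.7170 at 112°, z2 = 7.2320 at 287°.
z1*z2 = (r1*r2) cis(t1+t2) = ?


r = 6.7170 * 7.2320 = 48.5773
theta = 112° + 287° = 399° = 39° (mod 360)

48.5773 cis(39°)


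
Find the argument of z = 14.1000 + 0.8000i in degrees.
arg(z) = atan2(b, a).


Re = 14.1, Im = 0.8
arg = atan2(0.8, 14.1) = 3.2473 degrees

arg(z) = 3.2473 degrees


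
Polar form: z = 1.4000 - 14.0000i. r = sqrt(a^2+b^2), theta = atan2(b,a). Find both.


r = sqrt(1.96+196) = sqrt(197.96) = 14.0698
theta = atan2(-14, 1.4) = -84.2894 degrees

r = 14.0698, theta = -84.2894 degrees


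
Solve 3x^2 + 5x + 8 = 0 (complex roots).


disc = 5^2 - 4*3*8 = 25 - 96 = -71
sqrt(|disc|) = sqrt(71) = 8.4261
Real part = -5/(2*3) = -0.8333
Imag part = 8.4261/(2*3) = 1.4044

-0.8333 ± 1.4044i


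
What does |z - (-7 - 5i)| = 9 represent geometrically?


|z - z0| = r is a circle with center z0 and radius r.
Center = (-7, -5), radius = 9

Circle with center (-7, -5) and radius 9


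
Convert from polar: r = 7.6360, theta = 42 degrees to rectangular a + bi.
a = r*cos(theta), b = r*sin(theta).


a = 7.6360*cos(42°) = 7.6360*0.743145 = 5.6747
b = 7.6360*sin(42°) = 7.6360*0.66913 = 5.1095

5.6747 + 5.1095i


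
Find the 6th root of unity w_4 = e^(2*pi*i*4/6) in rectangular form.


Angle = 360*4/6 = 240°
a = cos(240°) = -0.5000
b = sin(240°) = -0.8660

-0.5000 - 0.8660i


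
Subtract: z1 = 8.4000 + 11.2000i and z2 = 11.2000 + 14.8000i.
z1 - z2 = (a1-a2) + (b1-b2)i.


Real: 8.4 - 11.2 = -2.8
Imag: 11.2 - 14.8 = -3.6

-2.8000 - 3.6000i


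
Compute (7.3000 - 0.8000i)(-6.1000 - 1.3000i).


Real = 7.3*(-6.1) - (-0.8)*(-1.3) = -44.53 - 1.04 = -45.57
Imag = 7.3*(-1.3) - (6.1)*(-0.8) = -9.49 + 4.88 = -4.61

-45.5700 - 4.6100i


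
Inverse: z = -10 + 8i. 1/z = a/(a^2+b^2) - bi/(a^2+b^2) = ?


|z|^2 = 100+64 = 164
1/z = (-10 - 8i)/164

1/z = -0.0610 - 0.0488i


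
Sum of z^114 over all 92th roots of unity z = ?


The roots are w_k = w^k with w = e^(2*pi*i/92), and (w^k)^114 = (w^114)^k.
So S = 1 + u + u^2 + ... + u^(91) with u = w^114.
114 = 1*92 + 22, so 114 is not a multiple of 92: u = (w^92)^1 * w^22 = w^22 ≠ 1 (w is a primitive 92th root), while u^92 = (w^92)^114 = 1.
Geometric series: S = (1 - u^92)/(1 - u) = (1 - 1)/(1 - u) = 0

S = 0


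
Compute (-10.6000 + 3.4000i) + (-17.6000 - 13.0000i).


Real: -10.6 - 17.6 = -28.2
Imag: 3.4 - 13 = -9.6

-28.2000 - 9.6000i


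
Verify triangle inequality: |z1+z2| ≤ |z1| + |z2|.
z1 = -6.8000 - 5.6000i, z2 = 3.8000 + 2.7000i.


|z1| = sqrt((-6.8)^2 + (-5.6)^2) = sqrt(77.6) = 8.8091
|z2| = sqrt(3.8^2 + 2.7^2) = sqrt(21.73) = 4.6615
z1+z2 = -3.0000 - 2.9000i
|z1+z2| = sqrt(17.41) = 4.1725
|z1|+|z2| = 8.8091 + 4.6615 = 13.4706

|z1+z2| = 4.1725 ≤ |z1|+|z2| = 13.4706 (verified)


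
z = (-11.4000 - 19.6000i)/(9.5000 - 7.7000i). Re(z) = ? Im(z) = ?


Multiply by conjugate: (-11.4000 - 19.6000i)(9.5000 + 7.7000i) / (9.5^2 + (-7.7)^2)
Numerator real = -11.4*9.5 - (19.6)*(-7.7) = 42.62
Numerator imag = -19.6*9.5 - (-11.4)*(-7.7) = -273.98
Denominator = 149.54
Re(z) = 42.62/149.54 = 0.2850
Im(z) = -273.98/149.54 = -1.8322

Re(z) = 0.2850, Im(z) = -1.8322


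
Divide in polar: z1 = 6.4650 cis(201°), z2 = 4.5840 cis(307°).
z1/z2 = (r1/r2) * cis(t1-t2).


r = 6.4650 / 4.5840 = 1.4103
theta = 201° - 307° = -106° = 254° (mod 360)

1.4103 cis(254°)


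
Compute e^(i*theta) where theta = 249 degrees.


cos(249°) = -0.3584
sin(249°) = -0.9336

e^(i*249°) = -0.3584 - 0.9336i


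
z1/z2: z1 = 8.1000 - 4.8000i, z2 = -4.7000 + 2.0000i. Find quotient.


Conjugate of z2 = -4.7000 - 2.0000i
Numerator: (8.1000 - 4.8000i)(-4.7000 - 2.0000i) = -47.6700 + 6.3600i
Denominator: (-4.7)^2 + 2^2 = 26.09
Result = (-47.6700 + 6.3600i)/26.09

-1.8271 + 0.2438i


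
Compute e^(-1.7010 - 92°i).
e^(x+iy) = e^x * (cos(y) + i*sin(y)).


e^-1.7010 = 0.1825
cos(-92°) = -0.0349
sin(-92°) = -0.9994
Real = 0.1825*(-0.0349) = -0.0064
Imag = 0.1825*(-0.9994) = -0.1824

-0.0064 - 0.1824i


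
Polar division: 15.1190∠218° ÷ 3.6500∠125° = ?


r = 15.1190 / 3.6500 = 4.1422
theta = 218° - 125° = 93° = 93° (mod 360)

4.1422 cis(93°)


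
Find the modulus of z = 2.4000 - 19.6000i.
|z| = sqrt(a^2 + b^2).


|z| = sqrt(2.4^2 + (-19.6)^2) = sqrt(5.76 + 384.16) = sqrt(389.92) = 19.7464

|z| = 19.7464


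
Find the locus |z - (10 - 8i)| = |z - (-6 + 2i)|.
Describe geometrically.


Equal distances means the locus is the perpendicular bisector of z1 and z2.
Midpoint = ((10+(-6))/2, (-8+2)/2) = (2.0000, -3.0000)

Perpendicular bisector through (2.0000, -3.0000)


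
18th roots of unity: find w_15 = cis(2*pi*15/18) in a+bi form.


Angle = 360*15/18 = 300°
a = cos(300°) = 0.5000
b = sin(300°) = -0.8660

0.5000 - 0.8660i


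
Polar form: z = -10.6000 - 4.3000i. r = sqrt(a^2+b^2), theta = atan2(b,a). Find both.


r = sqrt(112.36+18.49) = sqrt(130.85) = 11.4390
theta = atan2(-4.3, -10.6) = -157.9196 degrees

r = 11.4390, theta = -157.9196 degrees


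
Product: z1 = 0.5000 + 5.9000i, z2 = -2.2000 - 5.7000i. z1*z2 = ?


Real = 0.5*(-2.2) - 5.9*(-5.7) = -1.1 - (-33.63) = 32.53
Imag = 0.5*(-5.7) - (2.2)*5.9 = -2.85 - (12.98) = -15.83

32.5300 - 15.8300i


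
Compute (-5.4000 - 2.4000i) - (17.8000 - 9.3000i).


Real: -5.4 - 17.8 = -23.2
Imag: -2.4 + 9.3 = 6.9

-23.2000 + 6.9000i


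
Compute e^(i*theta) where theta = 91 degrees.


cos(91°) = -0.0175
sin(91°) = 0.9998

e^(i*91°) = -0.0175 + 0.9998i


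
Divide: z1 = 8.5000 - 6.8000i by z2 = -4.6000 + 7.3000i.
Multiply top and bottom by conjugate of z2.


Conjugate of z2 = -4.6000 - 7.3000i
Numerator: (8.5000 - 6.8000i)(-4.6000 - 7.3000i) = -88.7400 - 30.7700i
Denominator: (-4.6)^2 + 7.3^2 = 74.45
Result = (-88.7400 - 30.7700i)/74.45

-1.1919 - 0.4133i


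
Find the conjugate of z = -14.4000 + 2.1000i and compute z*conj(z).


z_bar = -14.4000 - 2.1000i
z*z_bar = (-14.4)^2 + 2.1^2 = 207.36 + 4.41 = 211.77

z_bar = -14.4000 - 2.1000i, z*z_bar = 211.77


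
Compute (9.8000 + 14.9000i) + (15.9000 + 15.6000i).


Real: 9.8 + 15.9 = 25.7
Imag: 14.9 + 15.6 = 30.5

25.7000 + 30.5000i


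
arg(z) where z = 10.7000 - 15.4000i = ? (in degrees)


Re = 10.7, Im = -15.4
arg = atan2(-15.4, 10.7) = -55.2082 degrees

arg(z) = -55.2082 degrees


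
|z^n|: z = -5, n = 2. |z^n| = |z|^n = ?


|z| = sqrt(25+0) = sqrt(25) = 5
|z^2| = |z|^2 = 5^2 = 25

|z^2| = 25


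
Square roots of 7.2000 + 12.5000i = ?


|z| = sqrt(51.84+156.25) = 14.4253
sqrt((|z|+a)/2) = sqrt((14.4253+7.2)/2) = sqrt(10.8127) = 3.2883
sqrt((|z|-a)/2) = sqrt((14.4253-7.2)/2) = sqrt(3.6127) = 1.9007

±(3.2883 + 1.9007i) i.e. 3.2883 + 1.9007i and -3.2883 - 1.9007i


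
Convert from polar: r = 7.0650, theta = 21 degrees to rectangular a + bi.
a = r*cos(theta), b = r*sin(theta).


a = 7.0650*cos(21°) = 7.0650*0.93358 = 6.5957
b = 7.0650*sin(21°) = 7.0650*0.35837 = 2.5319

6.5957 + 2.5319i


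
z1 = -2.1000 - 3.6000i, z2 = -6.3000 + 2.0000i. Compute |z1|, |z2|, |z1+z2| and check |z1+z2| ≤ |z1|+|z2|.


|z1| = sqrt((-2.1)^2 + (-3.6)^2) = sqrt(17.37) = 4.1677
|z2| = sqrt((-6.3)^2 + 2^2) = sqrt(43.69) = 6.6098
z1+z2 = -8.4000 - 1.6000i
|z1+z2| = sqrt(73.12) = 8.5510
|z1|+|z2| = 4.1677 + 6.6098 = 10.7775

|z1+z2| = 8.5510 ≤ |z1|+|z2| = 10.7775 (verified)


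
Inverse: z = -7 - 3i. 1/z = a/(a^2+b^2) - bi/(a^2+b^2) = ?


|z|^2 = 49+9 = 58
1/z = (-7 + 3i)/58

1/z = -0.1207 + 0.0517i


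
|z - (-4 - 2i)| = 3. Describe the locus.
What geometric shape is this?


|z - z0| = r is a circle with center z0 and radius r.
Center = (-4, -2), radius = 3

Circle with center (-4, -2) and radius 3


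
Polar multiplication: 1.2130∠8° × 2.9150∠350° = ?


r = 1.2130 * 2.9150 = 3.5359
theta = 8° + 350° = 358° = 358° (mod 360)

3.5359 cis(358°)


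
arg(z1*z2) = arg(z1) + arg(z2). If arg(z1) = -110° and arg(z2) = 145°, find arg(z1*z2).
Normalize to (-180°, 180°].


arg(z1*z2) = -110° + 145° = 35°
Normalized to (-180°, 180°]: 35°

35°


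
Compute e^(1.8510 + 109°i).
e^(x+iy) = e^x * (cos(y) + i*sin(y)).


e^1.8510 = 6.36618
cos(109°) = -0.32557
sin(109°) = 0.945519
Real = 6.36618*(-0.32557) = -2.0726
Imag = 6.36618*0.945519 = 6.0193

-2.0726 + 6.0193i


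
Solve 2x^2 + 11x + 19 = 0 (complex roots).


disc = 11^2 - 4*2*19 = 121 - 152 = -31
sqrt(|disc|) = sqrt(31) = 5.5678
Real part = -11/(2*2) = -2.7500
Imag part = 5.5678/(2*2) = 1.3919

-2.7500 ± 1.3919i


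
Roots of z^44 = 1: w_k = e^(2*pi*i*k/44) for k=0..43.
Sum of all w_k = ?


The sum of all 44th roots of unity is 0.
Geometric series: (1 - w^44)/(1 - w) = (1-1)/(1-w) = 0 since w^44 = 1, w ≠ 1.
Alternatively: coefficient of z^43 in z^44 - 1 is 0.

0


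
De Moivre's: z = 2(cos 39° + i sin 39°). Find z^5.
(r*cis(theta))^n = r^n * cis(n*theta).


r^5 = 2^5 = 32
n*theta = 5*39° = 195° = 195° (mod 360)
a = 32*cos(195°) = -30.9096
b = 32*sin(195°) = -8.2822

32 cis(195°) = -30.9096 - 8.2822i


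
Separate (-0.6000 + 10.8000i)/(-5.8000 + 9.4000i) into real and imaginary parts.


Multiply by conjugate: (-0.6000 + 10.8000i)(-5.8000 - 9.4000i) / ((-5.8)^2 + 9.4^2)
Numerator real = -0.6*(-5.8) + 10.8*9.4 = 105
Numerator imag = 10.8*(-5.8) - (-0.6)*9.4 = -57
Denominator = 122
Re(z) = 105/122 = 0.8607
Im(z) = -57/122 = -0.4672

Re(z) = 0.8607, Im(z) = -0.4672


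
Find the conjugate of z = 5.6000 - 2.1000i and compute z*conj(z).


z_bar = 5.6000 + 2.1000i
z*z_bar = 5.6^2 + (-2.1)^2 = 31.36 + 4.41 = 35.77

z_bar = 5.6000 + 2.1000i, z*z_bar = 35.77


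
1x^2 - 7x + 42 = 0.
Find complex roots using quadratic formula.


disc = (-7)^2 - 4*1*42 = 49 - 168 = -119
sqrt(|disc|) = sqrt(119) = 10.9087
Real part = 7/(2*1) = 3.5000
Imag part = 10.9087/(2*1) = 5.4544

3.5000 ± 5.4544i


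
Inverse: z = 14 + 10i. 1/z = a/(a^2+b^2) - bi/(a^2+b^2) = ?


|z|^2 = 196+100 = 296
1/z = (14 - 10i)/296

1/z = 0.0473 - 0.0338i


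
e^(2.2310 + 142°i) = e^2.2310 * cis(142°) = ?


e^2.2310 = 9.3092
cos(142°) = -0.78801
sin(142°) = 0.61566
Real = 9.3092*(-0.78801) = -7.3357
Imag = 9.3092*0.61566 = 5.7313

-7.3357 + 5.7313i


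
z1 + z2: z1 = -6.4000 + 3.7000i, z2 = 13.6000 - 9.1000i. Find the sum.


Real: -6.4 + 13.6 = 7.2
Imag: 3.7 - 9.1 = -5.4

7.2000 - 5.4000i


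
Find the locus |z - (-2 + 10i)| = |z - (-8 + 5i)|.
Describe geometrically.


Equal distances means the locus is the perpendicular bisector of z1 and z2.
Midpoint = ((-2+(-8))/2, (10+5)/2) = (-5.0000, 7.5000)

Perpendicular bisector through (-5.0000, 7.5000)


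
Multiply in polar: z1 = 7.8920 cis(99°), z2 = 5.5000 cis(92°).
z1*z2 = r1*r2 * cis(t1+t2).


r = 7.8920 * 5.5000 = 43.4060
theta = 99° + 92° = 191° = 191° (mod 360)

43.4060 cis(191°)


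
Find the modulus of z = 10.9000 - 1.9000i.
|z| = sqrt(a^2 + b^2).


|z| = sqrt(10.9^2 + (-1.9)^2) = sqrt(118.81 + 3.61) = sqrt(122.42) = 11.0644

|z| = 11.0644


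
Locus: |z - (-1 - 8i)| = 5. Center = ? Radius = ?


|z - z0| = r is a circle with center z0 and radius r.
Center = (-1, -8), radius = 5

Circle with center (-1, -8) and radius 5


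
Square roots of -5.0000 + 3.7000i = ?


|z| = sqrt(25+13.69) = 6.2201
sqrt((|z|+a)/2) = sqrt((6.2201+(-5))/2) = sqrt(0.6101) = 0.7811
sqrt((|z|-a)/2) = sqrt((6.2201-(-5))/2) = sqrt(5.6101) = 2.3686

±(0.7811 + 2.3686i) i.e. 0.7811 + 2.3686i and -0.7811 - 2.3686i


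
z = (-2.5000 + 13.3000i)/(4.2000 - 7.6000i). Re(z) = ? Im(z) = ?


Multiply by conjugate: (-2.5000 + 13.3000i)(4.2000 + 7.6000i) / (4.2^2 + (-7.6)^2)
Numerator real = -2.5*4.2 + 13.3*(-7.6) = -111.58
Numerator imag = 13.3*4.2 - (-2.5)*(-7.6) = 36.86
Denominator = 75.4
Re(z) = -111.58/75.4 = -1.4798
Im(z) = 36.86/75.4 = 0.4889

Re(z) = -1.4798, Im(z) = 0.4889


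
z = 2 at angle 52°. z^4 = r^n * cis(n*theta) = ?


r^4 = 2^4 = 16
n*theta = 4*52° = 208° = 208° (mod 360)
a = 16*cos(208°) = -14.1272
b = 16*sin(208°) = -7.5115

16 cis(208°) = -14.1272 - 7.5115i


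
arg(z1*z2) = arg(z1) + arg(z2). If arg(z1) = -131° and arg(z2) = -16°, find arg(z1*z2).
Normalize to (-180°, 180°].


arg(z1*z2) = -131° - 16° = -147°
Normalized to (-180°, 180°]: -147°

-147°


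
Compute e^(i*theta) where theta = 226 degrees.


cos(226°) = -0.6947
sin(226°) = -0.7193

e^(i*226°) = -0.6947 - 0.7193i


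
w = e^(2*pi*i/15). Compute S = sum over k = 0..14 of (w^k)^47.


The roots are w_k = w^k with w = e^(2*pi*i/15), and (w^k)^47 = (w^47)^k.
So S = 1 + u + u^2 + ... + u^(14) with u = w^47.
47 = 3*15 + 2, so 47 is not a multiple of 15: u = (w^15)^3 * w^2 = w^2 ≠ 1 (w is a primitive 15th root), while u^15 = (w^15)^47 = 1.
Geometric series: S = (1 - u^15)/(1 - u) = (1 - 1)/(1 - u) = 0

S = 0


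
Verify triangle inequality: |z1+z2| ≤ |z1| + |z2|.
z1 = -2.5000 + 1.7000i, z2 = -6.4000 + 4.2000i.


|z1| = sqrt((-2.5)^2 + 1.7^2) = sqrt(9.14) = 3.0232
|z2| = sqrt((-6.4)^2 + 4.2^2) = sqrt(58.6) = 7.6551
z1+z2 = -8.9000 + 5.9000i
|z1+z2| = sqrt(114.02) = 10.6780
|z1|+|z2| = 3.0232 + 7.6551 = 10.6783

|z1+z2| = 10.6780 ≤ |z1|+|z2| = 10.6783 (verified)


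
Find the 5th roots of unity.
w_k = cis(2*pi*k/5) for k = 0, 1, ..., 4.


The 5th roots of unity are cis(360k/5°) for k=0..4
Angle step = 360/5 = 72°
Primitive root: cis(72°)
Primitive root = 0.3090 + 0.9511i

5 roots at angles: 0°, 72°, 144°, 216°, 288°


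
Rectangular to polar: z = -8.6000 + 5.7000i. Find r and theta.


r = sqrt(73.96+32.49) = sqrt(106.45) = 10.3175
theta = atan2(5.7, -8.6) = 146.4640 degrees

r = 10.3175, theta = 146.4640 degrees


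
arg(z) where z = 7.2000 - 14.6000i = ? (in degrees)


Re = 7.2, Im = -14.6
arg = atan2(-14.6, 7.2) = -63.7498 degrees

arg(z) = -63.7498 degrees


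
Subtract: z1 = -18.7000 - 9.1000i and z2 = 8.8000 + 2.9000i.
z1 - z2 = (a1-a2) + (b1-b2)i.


Real: -18.7 - 8.8 = -27.5
Imag: -9.1 - 2.9 = -12

-27.5000 - 12.0000i


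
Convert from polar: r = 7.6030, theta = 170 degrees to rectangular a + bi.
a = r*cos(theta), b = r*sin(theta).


a = 7.6030*cos(170°) = 7.6030*(-0.98481) = -7.4875
b = 7.6030*sin(170°) = 7.6030*0.173648 = 1.3202

-7.4875 + 1.3202i


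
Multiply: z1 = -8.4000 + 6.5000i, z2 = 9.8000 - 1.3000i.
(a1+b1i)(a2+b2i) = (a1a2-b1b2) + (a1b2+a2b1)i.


Real = -8.4*9.8 - 6.5*(-1.3) = -82.32 - (-8.45) = -73.87
Imag = -8.4*(-1.3) + 9.8*6.5 = 10.92 + 63.7 = 74.62

-73.8700 + 74.6200i


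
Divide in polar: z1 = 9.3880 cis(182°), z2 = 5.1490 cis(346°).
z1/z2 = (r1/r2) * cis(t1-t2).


r = 9.3880 / 5.1490 = 1.8233
theta = 182° - 346° = -164° = 196° (mod 360)

1.8233 cis(196°)


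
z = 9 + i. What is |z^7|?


|z| = sqrt(81+1) = sqrt(82) = 9.0554
|z^7| = |z|^7 = (sqrt(82))^7 = 82^3 * sqrt(82) = 551368*sqrt(82)

|z^7| = 551368*sqrt(82) ≈ 4992849.5928


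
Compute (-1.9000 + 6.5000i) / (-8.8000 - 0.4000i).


Conjugate of z2 = -8.8000 + 0.4000i
Numerator: (-1.9000 + 6.5000i)(-8.8000 + 0.4000i) = 14.1200 - 57.9600i
Denominator: (-8.8)^2 + (-0.4)^2 = 77.6
Result = (14.1200 - 57.9600i)/77.6

0.1820 - 0.7469i


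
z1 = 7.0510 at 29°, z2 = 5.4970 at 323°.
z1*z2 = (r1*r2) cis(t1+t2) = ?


r = 7.0510 * 5.4970 = 38.7593
theta = 29° + 323° = 352° = 352° (mod 360)

38.7593 cis(352°)


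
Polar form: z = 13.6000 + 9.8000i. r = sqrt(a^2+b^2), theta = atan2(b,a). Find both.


r = sqrt(184.96+96.04) = sqrt(281) = 16.7631
theta = atan2(9.8, 13.6) = 35.7761 degrees

r = 16.7631, theta = 35.7761 degrees


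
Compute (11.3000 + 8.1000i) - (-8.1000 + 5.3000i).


Real: 11.3 + 8.1 = 19.4
Imag: 8.1 - 5.3 = 2.8

19.4000 + 2.8000i


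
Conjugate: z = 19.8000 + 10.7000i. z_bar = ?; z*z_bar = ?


z_bar = 19.8000 - 10.7000i
z*z_bar = 19.8^2 + 10.7^2 = 392.04 + 114.49 = 506.53

z_bar = 19.8000 - 10.7000i, z*z_bar = 506.53


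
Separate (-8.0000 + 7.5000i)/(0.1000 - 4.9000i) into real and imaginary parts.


Multiply by conjugate: (-8.0000 + 7.5000i)(0.1000 + 4.9000i) / (0.1^2 + (-4.9)^2)
Numerator real = -8*0.1 + 7.5*(-4.9) = -37.55
Numerator imag = 7.5*0.1 - (-8)*(-4.9) = -38.45
Denominator = 24.02
Re(z) = -37.55/24.02 = -1.5633
Im(z) = -38.45/24.02 = -1.6007

Re(z) = -1.5633, Im(z) = -1.6007


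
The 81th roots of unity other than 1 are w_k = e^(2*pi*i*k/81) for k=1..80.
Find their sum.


With w = e^(2*pi*i/81), all 81 of the 81th roots of unity w^0 = 1, w, ..., w^(80) sum to 0: 1 + w + ... + w^(80) = (1 - w^81)/(1 - w) = 0 since w^81 = 1, w ≠ 1.
Removing the root 1: w + w^2 + ... + w^(80) = 0 - 1 = -1

Sum = -1


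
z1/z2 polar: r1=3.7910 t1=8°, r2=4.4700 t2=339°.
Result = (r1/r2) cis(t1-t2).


r = 3.7910 / 4.4700 = 0.8481
theta = 8° - 339° = -331° = 29° (mod 360)

0.8481 cis(29°)


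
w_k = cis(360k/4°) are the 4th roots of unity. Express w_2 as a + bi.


Angle = 360*2/4 = 180°
a = cos(180°) = -1.0000
b = sin(180°) = 0

-1.0000 + 0i


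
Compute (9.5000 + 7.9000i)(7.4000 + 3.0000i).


Real = 9.5*7.4 - 7.9*3 = 70.3 - 23.7 = 46.6
Imag = 9.5*3 + 7.4*7.9 = 28.5 + 58.46 = 86.96

46.6000 + 86.9600i


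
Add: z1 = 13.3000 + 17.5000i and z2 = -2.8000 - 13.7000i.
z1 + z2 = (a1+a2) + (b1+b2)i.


Real: 13.3 - 2.8 = 10.5
Imag: 17.5 - 13.7 = 3.8

10.5000 + 3.8000i


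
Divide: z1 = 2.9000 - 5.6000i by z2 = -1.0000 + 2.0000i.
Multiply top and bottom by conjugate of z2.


Conjugate of z2 = -1.0000 - 2.0000i
Numerator: (2.9000 - 5.6000i)(-1.0000 - 2.0000i) = -14.1000 - 0.2000i
Denominator: (-1)^2 + 2^2 = 5
Result = (-14.1000 - 0.2000i)/5

-2.8200 - 0.0400i


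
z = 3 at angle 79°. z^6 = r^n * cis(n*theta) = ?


r^6 = 3^6 = 729
n*theta = 6*79° = 474° = 114° (mod 360)
a = 729*cos(114°) = -296.5110
b = 729*sin(114°) = 665.9746

729 cis(114°) = -296.5110 + 665.9746i


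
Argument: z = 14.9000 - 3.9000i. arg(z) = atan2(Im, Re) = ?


Re = 14.9, Im = -3.9
arg = atan2(-3.9, 14.9) = -14.6678 degrees

arg(z) = -14.6678 degrees


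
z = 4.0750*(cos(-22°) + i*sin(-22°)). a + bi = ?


a = 4.0750*cos(-22°) = 4.0750*0.9272 = 3.7783
b = 4.0750*sin(-22°) = 4.0750*(-0.3746) = -1.5265

3.7783 - 1.5265i


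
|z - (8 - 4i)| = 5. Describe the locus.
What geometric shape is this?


|z - z0| = r is a circle with center z0 and radius r.
Center = (8, -4), radius = 5

Circle with center (8, -4) and radius 5


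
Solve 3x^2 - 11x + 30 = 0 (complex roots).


disc = (-11)^2 - 4*3*30 = 121 - 360 = -239
sqrt(|disc|) = sqrt(239) = 15.4596
Real part = 11/(2*3) = 1.8333
Imag part = 15.4596/(2*3) = 2.5766

1.8333 ± 2.5766i


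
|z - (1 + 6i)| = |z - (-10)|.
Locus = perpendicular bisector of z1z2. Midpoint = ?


Equal distances means the locus is the perpendicular bisector of z1 and z2.
Midpoint = ((1+(-10))/2, (6+0)/2) = (-4.5000, 3.0000)

Perpendicular bisector through (-4.5000, 3.0000)


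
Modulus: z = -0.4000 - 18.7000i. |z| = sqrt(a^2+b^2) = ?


|z| = sqrt((-0.4)^2 + (-18.7)^2) = sqrt(0.16 + 349.69) = sqrt(349.85) = 18.7043

|z| = 18.7043


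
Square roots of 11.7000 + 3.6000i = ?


|z| = sqrt(136.89+12.96) = 12.2413
sqrt((|z|+a)/2) = sqrt((12.2413+11.7)/2) = sqrt(11.9707) = 3.4599
sqrt((|z|-a)/2) = sqrt((12.2413-11.7)/2) = sqrt(0.2707) = 0.5203

±(3.4599 + 0.5203i) i.e. 3.4599 + 0.5203i and -3.4599 - 0.5203i


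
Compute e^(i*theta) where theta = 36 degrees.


cos(36°) = 0.8090
sin(36°) = 0.5878

e^(i*36°) = 0.8090 + 0.5878i


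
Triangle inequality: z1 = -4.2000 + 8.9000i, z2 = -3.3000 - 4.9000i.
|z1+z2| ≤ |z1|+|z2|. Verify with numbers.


|z1| = sqrt((-4.2)^2 + 8.9^2) = sqrt(96.85) = 9.8412
|z2| = sqrt((-3.3)^2 + (-4.9)^2) = sqrt(34.9) = 5.9076
z1+z2 = -7.5000 + 4.0000i
|z1+z2| = sqrt(72.25) = 8.5000
|z1|+|z2| = 9.8412 + 5.9076 = 15.7488

|z1+z2| = 8.5000 ≤ |z1|+|z2| = 15.7488 (verified)


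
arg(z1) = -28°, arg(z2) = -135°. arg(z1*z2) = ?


arg(z1*z2) = -28° - 135° = -163°
Normalized to (-180°, 180°]: -163°

-163°


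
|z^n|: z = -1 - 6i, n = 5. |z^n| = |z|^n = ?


|z| = sqrt(1+36) = sqrt(37) = 6.0828
|z^5| = |z|^5 = (sqrt(37))^5 = 37^2 * sqrt(37) = 1369*sqrt(37)

|z^5| = 1369*sqrt(37) ≈ 8327.3019


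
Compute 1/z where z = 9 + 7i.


|z|^2 = 81+49 = 130
1/z = (9 - 7i)/130

1/z = 0.0692 - 0.0538i


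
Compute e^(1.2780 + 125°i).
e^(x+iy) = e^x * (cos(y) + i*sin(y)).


e^1.2780 = 3.58945
cos(125°) = -0.57358
sin(125°) = 0.81915
Real = 3.58945*(-0.57358) = -2.0588
Imag = 3.58945*0.81915 = 2.9403

-2.0588 + 2.9403i


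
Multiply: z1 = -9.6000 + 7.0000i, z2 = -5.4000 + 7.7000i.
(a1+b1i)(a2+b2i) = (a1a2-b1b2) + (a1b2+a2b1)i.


Real = -9.6*(-5.4) - 7*7.7 = 51.84 - 53.9 = -2.06
Imag = -9.6*7.7 - (5.4)*7 = -73.92 - (37.8) = -111.72

-2.0600 - 111.7200i


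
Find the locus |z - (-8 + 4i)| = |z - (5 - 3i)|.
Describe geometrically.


Equal distances means the locus is the perpendicular bisector of z1 and z2.
Midpoint = ((-8+5)/2, (4+(-3))/2) = (-1.5000, 0.5000)

Perpendicular bisector through (-1.5000, 0.5000)


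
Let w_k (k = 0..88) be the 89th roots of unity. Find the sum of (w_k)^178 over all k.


The roots are w_k = w^k with w = e^(2*pi*i/89), and (w^k)^178 = (w^178)^k.
So S = 1 + u + u^2 + ... + u^(88) with u = w^178.
178 = 2*89 + 0, so 178 is a multiple of 89 and u = (w^89)^2 = 1.
Every one of the 89 terms equals 1: S = 89

S = 89


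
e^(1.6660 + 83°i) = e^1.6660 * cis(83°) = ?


e^1.6660 = 5.29096
cos(83°) = 0.12187
sin(83°) = 0.99255
Real = 5.29096*0.12187 = 0.6448
Imag = 5.29096*0.99255 = 5.2515

0.6448 + 5.2515i


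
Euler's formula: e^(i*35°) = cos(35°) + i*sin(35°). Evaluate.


cos(35°) = 0.8192
sin(35°) = 0.5736

e^(i*35°) = 0.8192 + 0.5736i


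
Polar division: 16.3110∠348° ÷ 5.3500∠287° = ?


r = 16.3110 / 5.3500 = 3.0488
theta = 348° - 287° = 61° = 61° (mod 360)

3.0488 cis(61°)


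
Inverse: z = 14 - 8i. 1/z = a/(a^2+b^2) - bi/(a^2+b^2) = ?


|z|^2 = 196+64 = 260
1/z = (14 + 8i)/260

1/z = 0.0538 + 0.0308i


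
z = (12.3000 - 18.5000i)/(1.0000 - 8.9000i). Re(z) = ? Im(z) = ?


Multiply by conjugate: (12.3000 - 18.5000i)(1.0000 + 8.9000i) / (1^2 + (-8.9)^2)
Numerator real = 12.3*1 - (18.5)*(-8.9) = 176.95
Numerator imag = -18.5*1 - 12.3*(-8.9) = 90.97
Denominator = 80.21
Re(z) = 176.95/80.21 = 2.2061
Im(z) = 90.97/80.21 = 1.1341

Re(z) = 2.2061, Im(z) = 1.1341


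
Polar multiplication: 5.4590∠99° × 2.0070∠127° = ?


r = 5.4590 * 2.0070 = 10.9562
theta = 99° + 127° = 226° = 226° (mod 360)

10.9562 cis(226°)


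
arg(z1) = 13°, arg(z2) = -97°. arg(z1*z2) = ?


arg(z1*z2) = 13° - 97° = -84°
Normalized to (-180°, 180°]: -84°

-84°


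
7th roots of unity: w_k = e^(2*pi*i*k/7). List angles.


The 7th roots of unity are cis(360k/7°) for k=0..6
Angle step = 360/7 = 51.4286°
Primitive root: cis(51.4286°)
Primitive root = 0.6235 + 0.7818i

7 roots at angles: 0°, 51.4286°, 102.8571°, 154.2857°, 205.7143°, 257.1429°, 308.5714°


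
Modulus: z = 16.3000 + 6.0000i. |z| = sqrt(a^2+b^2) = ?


|z| = sqrt(16.3^2 + 6^2) = sqrt(265.69 + 36) = sqrt(301.69) = 17.3692

|z| = 17.3692


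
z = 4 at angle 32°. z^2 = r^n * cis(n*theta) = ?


r^2 = 4^2 = 16
n*theta = 2*32° = 64° = 64° (mod 360)
a = 16*cos(64°) = 7.0139
b = 16*sin(64°) = 14.3807

16 cis(64°) = 7.0139 + 14.3807i


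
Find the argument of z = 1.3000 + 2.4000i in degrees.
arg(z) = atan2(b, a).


Re = 1.3, Im = 2.4
arg = atan2(2.4, 1.3) = 61.5571 degrees

arg(z) = 61.5571 degrees


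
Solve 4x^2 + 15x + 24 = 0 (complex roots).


disc = 15^2 - 4*4*24 = 225 - 384 = -159
sqrt(|disc|) = sqrt(159) = 12.6095
Real part = -15/(2*4) = -1.8750
Imag part = 12.6095/(2*4) = 1.5762

-1.8750 ± 1.5762i


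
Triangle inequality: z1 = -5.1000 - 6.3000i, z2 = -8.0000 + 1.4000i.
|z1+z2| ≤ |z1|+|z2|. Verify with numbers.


|z1| = sqrt((-5.1)^2 + (-6.3)^2) = sqrt(65.7) = 8.1056
|z2| = sqrt((-8)^2 + 1.4^2) = sqrt(65.96) = 8.1216
z1+z2 = -13.1000 - 4.9000i
|z1+z2| = sqrt(195.62) = 13.9864
|z1|+|z2| = 8.1056 + 8.1216 = 16.2272

|z1+z2| = 13.9864 ≤ |z1|+|z2| = 16.2272 (verified)


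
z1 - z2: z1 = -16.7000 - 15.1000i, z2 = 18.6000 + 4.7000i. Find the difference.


Real: -16.7 - 18.6 = -35.3
Imag: -15.1 - 4.7 = -19.8

-35.3000 - 19.8000i


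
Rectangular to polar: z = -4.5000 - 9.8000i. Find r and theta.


r = sqrt(20.25+96.04) = sqrt(116.29) = 10.7838
theta = atan2(-9.8, -4.5) = -114.6638 degrees

r = 10.7838, theta = -114.6638 degrees


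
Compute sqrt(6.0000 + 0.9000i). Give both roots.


|z| = sqrt(36+0.81) = 6.0671
sqrt((|z|+a)/2) = sqrt((6.0671+6)/2) = sqrt(6.0336) = 2.4563
sqrt((|z|-a)/2) = sqrt((6.0671-6)/2) = sqrt(0.0336) = 0.1832

±(2.4563 + 0.1832i) i.e. 2.4563 + 0.1832i and -2.4563 - 0.1832i


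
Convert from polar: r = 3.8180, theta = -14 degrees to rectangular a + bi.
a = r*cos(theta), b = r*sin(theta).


a = 3.8180*cos(-14°) = 3.8180*0.9703 = 3.7046
b = 3.8180*sin(-14°) = 3.8180*(-0.24192) = -0.9237

3.7046 - 0.9237i


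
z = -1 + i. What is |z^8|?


|z| = sqrt(1+1) = sqrt(2) = 1.4142
|z^8| = |z|^8 = (sqrt(2))^8 = 2^4 = 16

|z^8| = 16


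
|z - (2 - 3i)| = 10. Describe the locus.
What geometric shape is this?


|z - z0| = r is a circle with center z0 and radius r.
Center = (2, -3), radius = 10

Circle with center (2, -3) and radius 10


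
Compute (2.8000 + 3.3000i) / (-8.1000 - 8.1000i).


Conjugate of z2 = -8.1000 + 8.1000i
Numerator: (2.8000 + 3.3000i)(-8.1000 + 8.1000i) = -49.4100 - 4.0500i
Denominator: (-8.1)^2 + (-8.1)^2 = 131.22
Result = (-49.4100 - 4.0500i)/131.22

-0.3765 - 0.0309i


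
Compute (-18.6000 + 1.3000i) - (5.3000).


Real: -18.6 - 5.3 = -23.9
Imag: 1.3 + 0 = 1.3

-23.9000 + 1.3000i


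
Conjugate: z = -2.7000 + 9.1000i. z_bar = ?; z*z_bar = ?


z_bar = -2.7000 - 9.1000i
z*z_bar = (-2.7)^2 + 9.1^2 = 7.29 + 82.81 = 90.1

z_bar = -2.7000 - 9.1000i, z*z_bar = 90.1


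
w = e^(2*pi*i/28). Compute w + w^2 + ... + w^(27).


With w = e^(2*pi*i/28), all 28 of the 28th roots of unity w^0 = 1, w, ..., w^(27) sum to 0: 1 + w + ... + w^(27) = (1 - w^28)/(1 - w) = 0 since w^28 = 1, w ≠ 1.
Removing the root 1: w + w^2 + ... + w^(27) = 0 - 1 = -1

Sum = -1


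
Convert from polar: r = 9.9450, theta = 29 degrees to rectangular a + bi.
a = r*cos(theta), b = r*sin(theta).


a = 9.9450*cos(29°) = 9.9450*0.87462 = 8.6981
b = 9.9450*sin(29°) = 9.9450*0.48481 = 4.8214

8.6981 + 4.8214i


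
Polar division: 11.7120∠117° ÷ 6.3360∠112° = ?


r = 11.7120 / 6.3360 = 1.8485
theta = 117° - 112° = 5° = 5° (mod 360)

1.8485 cis(5°)


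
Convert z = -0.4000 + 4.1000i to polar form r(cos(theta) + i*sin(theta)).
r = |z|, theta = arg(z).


r = sqrt(0.16+16.81) = sqrt(16.97) = 4.1195
theta = atan2(4.1, -0.4) = 95.5722 degrees

r = 4.1195, theta = 95.5722 degrees


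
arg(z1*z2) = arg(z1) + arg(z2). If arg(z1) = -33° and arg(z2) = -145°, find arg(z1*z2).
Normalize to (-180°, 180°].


arg(z1*z2) = -33° - 145° = -178°
Normalized to (-180°, 180°]: -178°

-178°


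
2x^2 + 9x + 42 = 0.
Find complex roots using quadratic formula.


disc = 9^2 - 4*2*42 = 81 - 336 = -255
sqrt(|disc|) = sqrt(255) = 15.9687
Real part = -9/(2*2) = -2.2500
Imag part = 15.9687/(2*2) = 3.9922

-2.2500 ± 3.9922i


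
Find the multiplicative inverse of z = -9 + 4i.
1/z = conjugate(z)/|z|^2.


|z|^2 = 81+16 = 97
1/z = (-9 - 4i)/97

1/z = -0.0928 - 0.0412i


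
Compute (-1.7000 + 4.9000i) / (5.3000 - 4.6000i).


Conjugate of z2 = 5.3000 + 4.6000i
Numerator: (-1.7000 + 4.9000i)(5.3000 + 4.6000i) = -31.5500 + 18.1500i
Denominator: 5.3^2 + (-4.6)^2 = 49.25
Result = (-31.5500 + 18.1500i)/49.25

-0.6406 + 0.3685i


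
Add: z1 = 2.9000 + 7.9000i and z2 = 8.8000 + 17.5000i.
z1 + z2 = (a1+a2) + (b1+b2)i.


Real: 2.9 + 8.8 = 11.7
Imag: 7.9 + 17.5 = 25.4

11.7000 + 25.4000i


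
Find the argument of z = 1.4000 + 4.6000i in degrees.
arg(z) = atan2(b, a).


Re = 1.4, Im = 4.6
arg = atan2(4.6, 1.4) = 73.0725 degrees

arg(z) = 73.0725 degrees


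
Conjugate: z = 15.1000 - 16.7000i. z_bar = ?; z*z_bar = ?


z_bar = 15.1000 + 16.7000i
z*z_bar = 15.1^2 + (-16.7)^2 = 228.01 + 278.89 = 506.9

z_bar = 15.1000 + 16.7000i, z*z_bar = 506.9


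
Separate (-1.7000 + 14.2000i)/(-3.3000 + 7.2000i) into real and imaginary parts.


Multiply by conjugate: (-1.7000 + 14.2000i)(-3.3000 - 7.2000i) / ((-3.3)^2 + 7.2^2)
Numerator real = -1.7*(-3.3) + 14.2*7.2 = 107.85
Numerator imag = 14.2*(-3.3) - (-1.7)*7.2 = -34.62
Denominator = 62.73
Re(z) = 107.85/62.73 = 1.7193
Im(z) = -34.62/62.73 = -0.5519

Re(z) = 1.7193, Im(z) = -0.5519


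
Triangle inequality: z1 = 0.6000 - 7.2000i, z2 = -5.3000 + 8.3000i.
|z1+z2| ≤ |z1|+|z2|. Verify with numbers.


|z1| = sqrt(0.6^2 + (-7.2)^2) = sqrt(52.2) = 7.2250
|z2| = sqrt((-5.3)^2 + 8.3^2) = sqrt(96.98) = 9.8478
z1+z2 = -4.7000 + 1.1000i
|z1+z2| = sqrt(23.3) = 4.8270
|z1|+|z2| = 7.2250 + 9.8478 = 17.0728

|z1+z2| = 4.8270 ≤ |z1|+|z2| = 17.0728 (verified)


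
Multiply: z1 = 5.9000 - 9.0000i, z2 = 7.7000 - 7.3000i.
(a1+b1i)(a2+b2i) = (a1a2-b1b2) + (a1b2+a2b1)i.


Real = 5.9*7.7 - (-9)*(-7.3) = 45.43 - 65.7 = -20.27
Imag = 5.9*(-7.3) + 7.7*(-9) = -43.07 - (69.3) = -112.37

-20.2700 - 112.3700i


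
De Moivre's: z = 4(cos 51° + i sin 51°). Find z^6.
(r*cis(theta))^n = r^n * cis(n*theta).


r^6 = 4^6 = 4096
n*theta = 6*51° = 306° = 306° (mod 360)
a = 4096*cos(306°) = 2407.5684
b = 4096*sin(306°) = -3313.7336

4096 cis(306°) = 2407.5684 - 3313.7336i


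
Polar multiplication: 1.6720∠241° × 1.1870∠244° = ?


r = 1.6720 * 1.1870 = 1.9847
theta = 241° + 244° = 485° = 125° (mod 360)

1.9847 cis(125°)


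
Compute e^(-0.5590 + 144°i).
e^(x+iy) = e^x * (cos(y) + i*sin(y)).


e^-0.5590 = 0.5718
cos(144°) = -0.809
sin(144°) = 0.5878
Real = 0.5718*(-0.809) = -0.4626
Imag = 0.5718*0.5878 = 0.3361

-0.4626 + 0.3361i


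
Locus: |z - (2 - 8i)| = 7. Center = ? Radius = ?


|z - z0| = r is a circle with center z0 and radius r.
Center = (2, -8), radius = 7

Circle with center (2, -8) and radius 7


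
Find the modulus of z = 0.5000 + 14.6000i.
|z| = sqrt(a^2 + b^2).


|z| = sqrt(0.5^2 + 14.6^2) = sqrt(0.25 + 213.16) = sqrt(213.41) = 14.6086

|z| = 14.6086


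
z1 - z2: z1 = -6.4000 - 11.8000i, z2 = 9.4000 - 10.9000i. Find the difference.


Real: -6.4 - 9.4 = -15.8
Imag: -11.8 + 10.9 = -0.9

-15.8000 - 0.9000i


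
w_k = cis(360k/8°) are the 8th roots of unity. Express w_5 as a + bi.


Angle = 360*5/8 = 225°
a = cos(225°) = -0.7071
b = sin(225°) = -0.7071

-0.7071 - 0.7071i


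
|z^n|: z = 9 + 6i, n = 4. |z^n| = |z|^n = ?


|z| = sqrt(81+36) = sqrt(117) = 10.8167
|z^4| = |z|^4 = (sqrt(117))^4 = 117^2 = 13689

|z^4| = 13689


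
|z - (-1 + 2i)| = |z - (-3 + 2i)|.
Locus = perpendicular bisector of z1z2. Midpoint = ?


Equal distances means the locus is the perpendicular bisector of z1 and z2.
Midpoint = ((-1+(-3))/2, (2+2)/2) = (-2.0000, 2.0000)

Perpendicular bisector through (-2.0000, 2.0000)


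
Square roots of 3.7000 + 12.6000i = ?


|z| = sqrt(13.69+158.76) = 13.1320
sqrt((|z|+a)/2) = sqrt((13.1320+3.7)/2) = sqrt(8.4160) = 2.9010
sqrt((|z|-a)/2) = sqrt((13.1320-3.7)/2) = sqrt(4.7160) = 2.1716

±(2.9010 + 2.1716i) i.e. 2.9010 + 2.1716i and -2.9010 - 2.1716i


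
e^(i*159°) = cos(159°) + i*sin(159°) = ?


cos(159°) = -0.9336
sin(159°) = 0.3584

e^(i*159°) = -0.9336 + 0.3584i


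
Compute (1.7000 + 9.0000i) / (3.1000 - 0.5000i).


Conjugate of z2 = 3.1000 + 0.5000i
Numerator: (1.7000 + 9.0000i)(3.1000 + 0.5000i) = 0.7700 + 28.7500i
Denominator: 3.1^2 + (-0.5)^2 = 9.86
Result = (0.7700 + 28.7500i)/9.86

0.0781 + 2.9158i


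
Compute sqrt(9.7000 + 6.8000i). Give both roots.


|z| = sqrt(94.09+46.24) = 11.8461
sqrt((|z|+a)/2) = sqrt((11.8461+9.7)/2) = sqrt(10.7730) = 3.2822
sqrt((|z|-a)/2) = sqrt((11.8461-9.7)/2) = sqrt(1.0730) = 1.0359

±(3.2822 + 1.0359i) i.e. 3.2822 + 1.0359i and -3.2822 - 1.0359i


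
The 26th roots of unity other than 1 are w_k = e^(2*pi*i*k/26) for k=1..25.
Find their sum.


With w = e^(2*pi*i/26), all 26 of the 26th roots of unity w^0 = 1, w, ..., w^(25) sum to 0: 1 + w + ... + w^(25) = (1 - w^26)/(1 - w) = 0 since w^26 = 1, w ≠ 1.
Removing the root 1: w + w^2 + ... + w^(25) = 0 - 1 = -1

Sum = -1


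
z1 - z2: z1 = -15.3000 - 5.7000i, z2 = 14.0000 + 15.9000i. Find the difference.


Real: -15.3 - 14 = -29.3
Imag: -5.7 - 15.9 = -21.6

-29.3000 - 21.6000i


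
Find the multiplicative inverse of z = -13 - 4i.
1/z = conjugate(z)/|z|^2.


|z|^2 = 169+16 = 185
1/z = (-13 + 4i)/185

1/z = -0.0703 + 0.0216i


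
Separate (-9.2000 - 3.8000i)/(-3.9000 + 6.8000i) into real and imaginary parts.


Multiply by conjugate: (-9.2000 - 3.8000i)(-3.9000 - 6.8000i) / ((-3.9)^2 + 6.8^2)
Numerator real = -9.2*(-3.9) - (3.8)*6.8 = 10.04
Numerator imag = -3.8*(-3.9) - (-9.2)*6.8 = 77.38
Denominator = 61.45
Re(z) = 10.04/61.45 = 0.1634
Im(z) = 77.38/61.45 = 1.2592

Re(z) = 0.1634, Im(z) = 1.2592


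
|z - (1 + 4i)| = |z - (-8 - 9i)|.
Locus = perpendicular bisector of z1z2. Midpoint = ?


Equal distances means the locus is the perpendicular bisector of z1 and z2.
Midpoint = ((1+(-8))/2, (4+(-9))/2) = (-3.5000, -2.5000)

Perpendicular bisector through (-3.5000, -2.5000)


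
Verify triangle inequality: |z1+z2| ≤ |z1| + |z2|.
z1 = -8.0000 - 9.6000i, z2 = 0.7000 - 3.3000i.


|z1| = sqrt((-8)^2 + (-9.6)^2) = sqrt(156.16) = 12.4964
|z2| = sqrt(0.7^2 + (-3.3)^2) = sqrt(11.38) = 3.3734
z1+z2 = -7.3000 - 12.9000i
|z1+z2| = sqrt(219.7) = 14.8223
|z1|+|z2| = 12.4964 + 3.3734 = 15.8698

|z1+z2| = 14.8223 ≤ |z1|+|z2| = 15.8698 (verified)


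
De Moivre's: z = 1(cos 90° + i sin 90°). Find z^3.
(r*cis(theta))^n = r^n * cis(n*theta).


r^3 = 1^3 = 1
n*theta = 3*90° = 270° = 270° (mod 360)
a = 1*cos(270°) = 0
b = 1*sin(270°) = -1.0000

1 cis(270°) = 0 - 1.0000i


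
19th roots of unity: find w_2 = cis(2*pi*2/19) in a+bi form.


Angle = 360*2/19 = 37.8947°
a = cos(37.8947°) = 0.7891
b = sin(37.8947°) = 0.6142

0.7891 + 0.6142i


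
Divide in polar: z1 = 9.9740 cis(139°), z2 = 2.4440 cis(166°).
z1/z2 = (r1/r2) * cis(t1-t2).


r = 9.9740 / 2.4440 = 4.0810
theta = 139° - 166° = -27° = 333° (mod 360)

4.0810 cis(333°)


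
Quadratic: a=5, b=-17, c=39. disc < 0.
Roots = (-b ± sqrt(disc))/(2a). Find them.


disc = (-17)^2 - 4*5*39 = 289 - 780 = -491
sqrt(|disc|) = sqrt(491) = 22.1585
Real part = 17/(2*5) = 1.7000
Imag part = 22.1585/(2*5) = 2.2159

1.7000 ± 2.2159i


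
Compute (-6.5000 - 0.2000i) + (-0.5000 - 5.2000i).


Real: -6.5 - 0.5 = -7
Imag: -0.2 - 5.2 = -5.4

-7.0000 - 5.4000i


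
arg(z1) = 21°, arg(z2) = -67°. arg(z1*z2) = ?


arg(z1*z2) = 21° - 67° = -46°
Normalized to (-180°, 180°]: -46°

-46°


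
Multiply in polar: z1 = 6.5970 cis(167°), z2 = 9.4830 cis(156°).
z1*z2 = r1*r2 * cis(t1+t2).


r = 6.5970 * 9.4830 = 62.5594
theta = 167° + 156° = 323° = 323° (mod 360)

62.5594 cis(323°)


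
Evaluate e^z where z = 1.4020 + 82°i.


e^1.4020 = 4.0633
cos(82°) = 0.13917
sin(82°) = 0.99027
Real = 4.0633*0.13917 = 0.5655
Imag = 4.0633*0.99027 = 4.0238

0.5655 + 4.0238i


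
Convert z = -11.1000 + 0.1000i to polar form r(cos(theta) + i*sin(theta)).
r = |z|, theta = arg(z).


r = sqrt(123.21+0.01) = sqrt(123.22) = 11.1005
theta = atan2(0.1, -11.1) = 179.4838 degrees

r = 11.1005, theta = 179.4838 degrees


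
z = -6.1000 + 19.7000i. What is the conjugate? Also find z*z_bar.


z_bar = -6.1000 - 19.7000i
z*z_bar = (-6.1)^2 + 19.7^2 = 37.21 + 388.09 = 425.3

z_bar = -6.1000 - 19.7000i, z*z_bar = 425.3


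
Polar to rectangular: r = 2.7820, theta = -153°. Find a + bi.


a = 2.7820*cos(-153°) = 2.7820*(-0.891) = -2.4788
b = 2.7820*sin(-153°) = 2.7820*(-0.454) = -1.2630

-2.4788 - 1.2630i


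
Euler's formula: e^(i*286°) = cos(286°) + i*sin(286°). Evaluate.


cos(286°) = 0.2756
sin(286°) = -0.9613

e^(i*286°) = 0.2756 - 0.9613i


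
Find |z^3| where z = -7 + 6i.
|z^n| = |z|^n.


|z| = sqrt(49+36) = sqrt(85) = 9.2195
|z^3| = |z|^3 = (sqrt(85))^3 = 85*sqrt(85)

|z^3| = 85*sqrt(85) ≈ 783.6613


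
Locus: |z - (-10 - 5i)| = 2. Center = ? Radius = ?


|z - z0| = r is a circle with center z0 and radius r.
Center = (-10, -5), radius = 2

Circle with center (-10, -5) and radius 2


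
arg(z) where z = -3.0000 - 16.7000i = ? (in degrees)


Re = -3, Im = -16.7
arg = atan2(-16.7, -3) = -100.1840 degrees

arg(z) = -100.1840 degrees


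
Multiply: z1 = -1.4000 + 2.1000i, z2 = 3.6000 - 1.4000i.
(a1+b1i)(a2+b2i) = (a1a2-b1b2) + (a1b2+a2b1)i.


Real = -1.4*3.6 - 2.1*(-1.4) = -5.04 - (-2.94) = -2.1
Imag = -1.4*(-1.4) + 3.6*2.1 = 1.96 + 7.56 = 9.52

-2.1000 + 9.5200i


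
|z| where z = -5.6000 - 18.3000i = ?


|z| = sqrt((-5.6)^2 + (-18.3)^2) = sqrt(31.36 + 334.89) = sqrt(366.25) = 19.1377

|z| = 19.1377


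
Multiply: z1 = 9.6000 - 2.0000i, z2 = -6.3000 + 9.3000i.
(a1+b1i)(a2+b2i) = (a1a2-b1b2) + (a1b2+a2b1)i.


Real = 9.6*(-6.3) - (-2)*9.3 = -60.48 - (-18.6) = -41.88
Imag = 9.6*9.3 - (6.3)*(-2) = 89.28 + 12.6 = 101.88

-41.8800 + 101.8800i


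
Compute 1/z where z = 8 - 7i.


|z|^2 = 64+49 = 113
1/z = (8 + 7i)/113

1/z = 0.0708 + 0.0619i


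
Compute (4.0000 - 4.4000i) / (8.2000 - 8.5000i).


Conjugate of z2 = 8.2000 + 8.5000i
Numerator: (4.0000 - 4.4000i)(8.2000 + 8.5000i) = 70.2000 - 2.0800i
Denominator: 8.2^2 + (-8.5)^2 = 139.49
Result = (70.2000 - 2.0800i)/139.49

0.5033 - 0.0149i


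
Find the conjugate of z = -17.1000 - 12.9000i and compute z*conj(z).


z_bar = -17.1000 + 12.9000i
z*z_bar = (-17.1)^2 + (-12.9)^2 = 292.41 + 166.41 = 458.82

z_bar = -17.1000 + 12.9000i, z*z_bar = 458.82


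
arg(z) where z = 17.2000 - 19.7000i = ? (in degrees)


Re = 17.2, Im = -19.7
arg = atan2(-19.7, 17.2) = -48.8759 degrees

arg(z) = -48.8759 degrees


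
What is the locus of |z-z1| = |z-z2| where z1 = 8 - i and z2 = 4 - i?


Equal distances means the locus is the perpendicular bisector of z1 and z2.
Midpoint = ((8+4)/2, (-1+(-1))/2) = (6.0000, -1.0000)

Perpendicular bisector through (6.0000, -1.0000)


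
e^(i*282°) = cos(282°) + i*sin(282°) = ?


cos(282°) = 0.2079
sin(282°) = -0.9781

e^(i*282°) = 0.2079 - 0.9781i


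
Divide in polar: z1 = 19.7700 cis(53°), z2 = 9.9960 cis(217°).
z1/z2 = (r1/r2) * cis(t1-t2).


r = 19.7700 / 9.9960 = 1.9778
theta = 53° - 217° = -164° = 196° (mod 360)

1.9778 cis(196°)


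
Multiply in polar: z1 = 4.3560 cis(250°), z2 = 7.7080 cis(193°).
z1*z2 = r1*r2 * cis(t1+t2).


r = 4.3560 * 7.7080 = 33.5760
theta = 250° + 193° = 443° = 83° (mod 360)

33.5760 cis(83°)


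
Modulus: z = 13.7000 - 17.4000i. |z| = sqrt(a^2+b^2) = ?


|z| = sqrt(13.7^2 + (-17.4)^2) = sqrt(187.69 + 302.76) = sqrt(490.45) = 22.1461

|z| = 22.1461


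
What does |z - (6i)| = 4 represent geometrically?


|z - z0| = r is a circle with center z0 and radius r.
Center = (0, 6), radius = 4

Circle with center (0, 6) and radius 4


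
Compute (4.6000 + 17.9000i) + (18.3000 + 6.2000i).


Real: 4.6 + 18.3 = 22.9
Imag: 17.9 + 6.2 = 24.1

22.9000 + 24.1000i


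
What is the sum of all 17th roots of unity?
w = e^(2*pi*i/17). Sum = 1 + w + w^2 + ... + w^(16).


The sum of all 17th roots of unity is 0.
Geometric series: (1 - w^17)/(1 - w) = (1-1)/(1-w) = 0 since w^17 = 1, w ≠ 1.
Alternatively: coefficient of z^16 in z^17 - 1 is 0.

0


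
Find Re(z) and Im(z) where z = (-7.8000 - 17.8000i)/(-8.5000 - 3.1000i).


Multiply by conjugate: (-7.8000 - 17.8000i)(-8.5000 + 3.1000i) / ((-8.5)^2 + (-3.1)^2)
Numerator real = -7.8*(-8.5) - (17.8)*(-3.1) = 121.48
Numerator imag = -17.8*(-8.5) - (-7.8)*(-3.1) = 127.12
Denominator = 81.86
Re(z) = 121.48/81.86 = 1.4840
Im(z) = 127.12/81.86 = 1.5529

Re(z) = 1.4840, Im(z) = 1.5529
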